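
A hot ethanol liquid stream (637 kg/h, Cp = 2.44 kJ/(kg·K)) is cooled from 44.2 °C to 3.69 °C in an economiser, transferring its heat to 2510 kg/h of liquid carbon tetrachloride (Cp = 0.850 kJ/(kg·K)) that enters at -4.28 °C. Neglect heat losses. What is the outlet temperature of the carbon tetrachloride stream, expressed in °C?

Heat released by hot stream: Q = 637 × 2.44 × (44.2 − 3.69) = 62964 kJ/h
Energy balance on cold side (adiabatic exchanger): Q = ṁ_c·Cp_c·(T_c,out − T_c,in)
T_c,out = -4.28 + 62964/(2510 × 0.850) = 25.232 °C

T_c,out = 25.2 °C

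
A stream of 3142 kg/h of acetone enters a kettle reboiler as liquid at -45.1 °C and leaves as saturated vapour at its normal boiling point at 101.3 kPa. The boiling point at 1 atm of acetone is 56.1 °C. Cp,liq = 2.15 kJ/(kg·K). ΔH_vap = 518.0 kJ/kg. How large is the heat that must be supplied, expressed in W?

Q = 642000 W

liquid -45.1→56.1 °C: 217.58 kJ/kg
vaporisation at 56.1 °C: 518 kJ/kg
Δh = 217.58 + 518 = 735.58 kJ/kg
Q = ṁ·Δh = 3142 kg/h × 735.58 kJ/kg = 2.3112e+06 kJ/h
|Q| = 642 kW = 642000 W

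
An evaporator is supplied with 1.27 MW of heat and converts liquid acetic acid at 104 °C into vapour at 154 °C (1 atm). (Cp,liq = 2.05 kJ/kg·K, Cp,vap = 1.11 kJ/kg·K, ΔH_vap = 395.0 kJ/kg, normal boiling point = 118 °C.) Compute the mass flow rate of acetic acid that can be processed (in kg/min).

Δh = 2.05×(118−104) + 395.0 + 1.11×(154−118) = 463.66 kJ/kg
Q = 1.27 MW = 1270 kJ/s = 76200 kJ/min
ṁ = Q/Δh = 76200 / 463.66 = 164.34 kg/min

ṁ = 164 kg/min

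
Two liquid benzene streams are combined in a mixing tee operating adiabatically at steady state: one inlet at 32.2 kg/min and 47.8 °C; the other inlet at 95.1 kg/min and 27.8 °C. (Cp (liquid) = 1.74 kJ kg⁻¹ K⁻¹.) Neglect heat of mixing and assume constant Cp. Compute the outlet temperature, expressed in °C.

Adiabatic, steady state ⇒ Σ ṁᵢCp,ᵢ(T_out − Tᵢ) = 0
T_out = Σ ṁᵢCp,ᵢTᵢ / Σ ṁᵢCp,ᵢ
      = 7278.3 / 221.5 = 32.859 °C

T_out = 32.9 °C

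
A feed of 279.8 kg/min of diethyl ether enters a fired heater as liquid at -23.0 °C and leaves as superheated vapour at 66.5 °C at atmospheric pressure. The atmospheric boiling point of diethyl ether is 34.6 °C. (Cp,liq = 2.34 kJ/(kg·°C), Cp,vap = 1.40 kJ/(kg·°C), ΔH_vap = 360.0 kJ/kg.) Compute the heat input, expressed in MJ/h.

liquid -23.0→34.6 °C: 134.78 kJ/kg
vaporisation at 34.6 °C: 360 kJ/kg
vapour 34.6→66.5 °C: 44.66 kJ/kg
Δh = 134.78 + 360 + 44.66 = 539.44 kJ/kg
Q = ṁ·Δh = 279.8 kg/min × 539.44 kJ/kg = 150940 kJ/min
|Q| = 2515.6 kW = 9056.2 MJ/h

Q = 9060 MJ/h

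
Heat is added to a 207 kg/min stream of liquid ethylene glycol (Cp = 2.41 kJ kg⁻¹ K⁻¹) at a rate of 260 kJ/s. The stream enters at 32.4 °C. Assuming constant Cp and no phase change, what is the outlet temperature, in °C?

Q = 260 kJ/s = 15600 kJ/min
ΔT = Q/(ṁ·Cp) = 15600/(207×2.41) = 31.271 K
T_out = 32.4 + 31.271 = 63.671 °C

T_out = 63.7 °C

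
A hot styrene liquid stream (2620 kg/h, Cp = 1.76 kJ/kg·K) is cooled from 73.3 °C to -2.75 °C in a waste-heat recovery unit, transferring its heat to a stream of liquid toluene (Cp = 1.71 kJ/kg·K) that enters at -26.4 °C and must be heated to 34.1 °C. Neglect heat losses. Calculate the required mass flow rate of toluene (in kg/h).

ṁ_c = 3390 kg/h

Heat released by hot stream: Q = 2620 × 1.76 × (73.3 − -2.75) = 350680 kJ/h
Energy balance on cold side (adiabatic exchanger): Q = ṁ_c·Cp_c·(T_c,out − T_c,in)
ṁ_c = 350680 / [1.71 × (34.1 − -26.4)] = 3389.7 kg/h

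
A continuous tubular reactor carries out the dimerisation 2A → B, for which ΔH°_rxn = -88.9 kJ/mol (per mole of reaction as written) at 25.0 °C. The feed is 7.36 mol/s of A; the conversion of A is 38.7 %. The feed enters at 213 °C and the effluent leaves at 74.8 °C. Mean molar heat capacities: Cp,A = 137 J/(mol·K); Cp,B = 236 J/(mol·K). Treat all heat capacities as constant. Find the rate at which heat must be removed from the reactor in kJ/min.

Extent of reaction ξ = 0.387 × 7.36 / 2 = 1.4242 mol/s
Reaction term: ξ·ΔH°_rxn = 1.4242 × -88.9 = -126.61 kJ/s
Sensible, feed 213→25 °C: -189.56 kJ/s
Outlet flows (mol/s): A 4.5117, B 1.4242
Sensible, products 25→74.8 °C: 47.519 kJ/s
Q = ΔH = -268.65 kJ/s = -268.65 kW
Heat removed = 16119 kJ/min

Q_out = 16100 kJ/min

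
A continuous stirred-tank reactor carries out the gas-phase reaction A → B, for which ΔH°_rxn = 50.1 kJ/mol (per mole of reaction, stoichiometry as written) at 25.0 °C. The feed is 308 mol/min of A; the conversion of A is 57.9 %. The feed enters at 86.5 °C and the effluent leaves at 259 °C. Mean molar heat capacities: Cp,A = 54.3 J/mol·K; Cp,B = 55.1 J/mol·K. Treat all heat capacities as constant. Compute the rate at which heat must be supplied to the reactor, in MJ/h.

Extent of reaction ξ = 0.579 × 308 = 178.33 mol/min
Reaction term: ξ·ΔH°_rxn = 178.33 × 50.1 = 8934.4 kJ/min
Sensible, feed 86.5→25 °C: -1028.6 kJ/min
Outlet flows (mol/min): A 129.67, B 178.33
Sensible, products 25→259 °C: 3946.9 kJ/min
Q = ΔH = 11853 kJ/min = 197.55 kW
Heat supplied = 711.17 MJ/h

Q_in = 711 MJ/h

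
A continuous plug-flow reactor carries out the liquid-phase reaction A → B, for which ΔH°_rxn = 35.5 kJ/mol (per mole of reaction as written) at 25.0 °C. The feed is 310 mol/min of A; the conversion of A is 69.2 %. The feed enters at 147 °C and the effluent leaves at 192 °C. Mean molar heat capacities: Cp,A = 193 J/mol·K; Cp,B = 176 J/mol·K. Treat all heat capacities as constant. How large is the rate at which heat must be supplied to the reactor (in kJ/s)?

Q_in = 162 kJ/s

Extent of reaction ξ = 0.692 × 310 = 214.52 mol/min
Reaction term: ξ·ΔH°_rxn = 214.52 × 35.5 = 7615.5 kJ/min
Sensible, feed 147→25 °C: -7299.3 kJ/min
Outlet flows (mol/min): A 95.48, B 214.52
Sensible, products 25→192 °C: 9382.6 kJ/min
Q = ΔH = 9698.8 kJ/min = 161.65 kW
Heat supplied = 161.65 kJ/s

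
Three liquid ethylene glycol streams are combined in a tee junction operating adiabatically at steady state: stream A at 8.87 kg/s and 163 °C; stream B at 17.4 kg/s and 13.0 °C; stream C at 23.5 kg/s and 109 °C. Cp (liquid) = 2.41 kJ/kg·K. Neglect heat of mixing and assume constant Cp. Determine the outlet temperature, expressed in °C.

T_out = 85.1 °C

No heat crosses the boundary, so H_out = H_in.
Σ ṁᵢCp,ᵢTᵢ = 8.87×2.41×163 + 17.4×2.41×13.0 + 23.5×2.41×109 = 10203
Σ ṁᵢCp,ᵢ = 8.87×2.41 + 17.4×2.41 + 23.5×2.41 = 119.95
T_out = 10203 / 119.95 = 85.061 °C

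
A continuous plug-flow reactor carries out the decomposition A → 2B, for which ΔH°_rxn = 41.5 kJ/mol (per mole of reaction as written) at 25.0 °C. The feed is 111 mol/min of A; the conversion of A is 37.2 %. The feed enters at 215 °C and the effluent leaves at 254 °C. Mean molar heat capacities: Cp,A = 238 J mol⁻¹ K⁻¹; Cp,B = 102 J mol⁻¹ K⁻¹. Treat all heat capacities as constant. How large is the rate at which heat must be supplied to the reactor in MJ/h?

Extent of reaction ξ = 0.372 × 111 = 41.292 mol/min
Reaction term: ξ·ΔH°_rxn = 41.292 × 41.5 = 1713.6 kJ/min
Sensible, feed 215→25 °C: -5019.4 kJ/min
Outlet flows (mol/min): A 69.708, B 82.584
Sensible, products 25→254 °C: 5728.2 kJ/min
Q = ΔH = 2422.4 kJ/min = 40.374 kW
Heat supplied = 145.35 MJ/h

Q_in = 145 MJ/h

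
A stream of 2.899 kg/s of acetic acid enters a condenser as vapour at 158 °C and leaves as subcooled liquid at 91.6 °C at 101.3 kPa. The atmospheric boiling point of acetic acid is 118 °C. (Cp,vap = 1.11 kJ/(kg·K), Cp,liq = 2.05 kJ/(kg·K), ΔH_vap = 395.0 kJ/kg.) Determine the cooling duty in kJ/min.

vapour 158→118 °C: -44.4 kJ/kg
condensation at 118 °C: -395 kJ/kg
liquid 118→91.6 °C: -54.12 kJ/kg
Δh = -44.4 + -395 + -54.12 = -493.52 kJ/kg
Q = ṁ·Δh = 2.899 kg/s × -493.52 kJ/kg = -1430.7 kJ/s
|Q| = 1430.7 kW = 85843 kJ/min

Q_c = 85800 kJ/min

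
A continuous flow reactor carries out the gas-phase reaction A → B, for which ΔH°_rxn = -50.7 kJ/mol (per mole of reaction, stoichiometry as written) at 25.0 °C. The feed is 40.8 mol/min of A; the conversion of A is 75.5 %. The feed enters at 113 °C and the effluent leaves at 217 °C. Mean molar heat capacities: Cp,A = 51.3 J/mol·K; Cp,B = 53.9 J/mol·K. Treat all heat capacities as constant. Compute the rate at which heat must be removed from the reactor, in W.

Q_out = 22100 W

Extent of reaction ξ = 0.755 × 40.8 = 30.804 mol/min
Reaction term: ξ·ΔH°_rxn = 30.804 × -50.7 = -1561.8 kJ/min
Sensible, feed 113→25 °C: -184.19 kJ/min
Outlet flows (mol/min): A 9.996, B 30.804
Sensible, products 25→217 °C: 417.24 kJ/min
Q = ΔH = -1328.7 kJ/min = -22.145 kW
Heat removed = 22145 W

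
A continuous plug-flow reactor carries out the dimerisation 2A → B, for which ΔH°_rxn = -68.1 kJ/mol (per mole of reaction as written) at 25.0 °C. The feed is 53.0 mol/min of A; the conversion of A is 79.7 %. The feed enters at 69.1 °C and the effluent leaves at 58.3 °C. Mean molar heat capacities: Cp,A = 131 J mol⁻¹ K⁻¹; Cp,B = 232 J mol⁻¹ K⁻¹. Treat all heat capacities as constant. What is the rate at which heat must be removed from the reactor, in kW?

Q_out = 25.6 kW

Extent of reaction ξ = 0.797 × 53.0 / 2 = 21.12 mol/min
Reaction term: ξ·ΔH°_rxn = 21.12 × -68.1 = -1438.3 kJ/min
Sensible, feed 69.1→25 °C: -306.19 kJ/min
Outlet flows (mol/min): A 10.759, B 21.12
Sensible, products 25→58.3 °C: 210.1 kJ/min
Q = ΔH = -1534.4 kJ/min = -25.573 kW
Heat removed = 25.573 kW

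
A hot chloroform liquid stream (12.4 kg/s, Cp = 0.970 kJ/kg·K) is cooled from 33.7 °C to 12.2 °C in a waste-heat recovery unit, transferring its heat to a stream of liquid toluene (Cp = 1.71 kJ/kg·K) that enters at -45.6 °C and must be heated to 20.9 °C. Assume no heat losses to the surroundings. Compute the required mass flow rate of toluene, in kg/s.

Heat released by hot stream: Q = 12.4 × 0.970 × (33.7 − 12.2) = 258.6 kJ/s
Energy balance on cold side (adiabatic exchanger): Q = ṁ_c·Cp_c·(T_c,out − T_c,in)
ṁ_c = 258.6 / [1.71 × (20.9 − -45.6)] = 2.2741 kg/s

ṁ_c = 2.27 kg/s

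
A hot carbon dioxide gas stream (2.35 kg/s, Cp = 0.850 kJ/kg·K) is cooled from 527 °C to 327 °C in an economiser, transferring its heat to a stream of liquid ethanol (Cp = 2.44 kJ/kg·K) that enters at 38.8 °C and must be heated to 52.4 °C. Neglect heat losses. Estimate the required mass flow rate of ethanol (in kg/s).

ṁ_c = 12.0 kg/s

Heat released by hot stream: Q = 2.35 × 0.850 × (527 − 327) = 399.5 kJ/s
Energy balance on cold side (adiabatic exchanger): Q = ṁ_c·Cp_c·(T_c,out − T_c,in)
ṁ_c = 399.5 / [2.44 × (52.4 − 38.8)] = 12.039 kg/s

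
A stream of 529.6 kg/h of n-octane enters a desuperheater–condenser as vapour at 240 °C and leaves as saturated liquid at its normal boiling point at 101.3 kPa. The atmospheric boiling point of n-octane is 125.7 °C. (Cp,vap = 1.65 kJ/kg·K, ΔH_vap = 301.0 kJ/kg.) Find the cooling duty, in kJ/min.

Q_c = 4320 kJ/min

vapour 240→125.7 °C: -188.59 kJ/kg
condensation at 125.7 °C: -301 kJ/kg
Δh = -188.59 + -301 = -489.6 kJ/kg
Q = ṁ·Δh = 529.6 kg/h × -489.6 kJ/kg = -259290 kJ/h
|Q| = 72.025 kW = 4321.5 kJ/min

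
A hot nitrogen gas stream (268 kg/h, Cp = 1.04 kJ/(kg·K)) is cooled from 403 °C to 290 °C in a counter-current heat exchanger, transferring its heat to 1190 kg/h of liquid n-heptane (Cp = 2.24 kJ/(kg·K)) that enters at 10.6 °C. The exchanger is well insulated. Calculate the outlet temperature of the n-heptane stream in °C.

T_c,out = 22.4 °C

Heat released by hot stream: Q = 268 × 1.04 × (403 − 290) = 31495 kJ/h
Energy balance on cold side (adiabatic exchanger): Q = ṁ_c·Cp_c·(T_c,out − T_c,in)
T_c,out = 10.6 + 31495/(1190 × 2.24) = 22.415 °C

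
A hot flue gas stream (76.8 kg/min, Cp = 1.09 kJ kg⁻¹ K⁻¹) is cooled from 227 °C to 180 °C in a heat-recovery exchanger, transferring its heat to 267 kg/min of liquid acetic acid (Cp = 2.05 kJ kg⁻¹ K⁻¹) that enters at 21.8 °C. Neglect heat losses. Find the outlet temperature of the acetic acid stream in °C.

T_c,out = 29.0 °C

Heat released by hot stream: Q = 76.8 × 1.09 × (227 − 180) = 3934.5 kJ/min
Energy balance on cold side (adiabatic exchanger): Q = ṁ_c·Cp_c·(T_c,out − T_c,in)
T_c,out = 21.8 + 3934.5/(267 × 2.05) = 28.988 °C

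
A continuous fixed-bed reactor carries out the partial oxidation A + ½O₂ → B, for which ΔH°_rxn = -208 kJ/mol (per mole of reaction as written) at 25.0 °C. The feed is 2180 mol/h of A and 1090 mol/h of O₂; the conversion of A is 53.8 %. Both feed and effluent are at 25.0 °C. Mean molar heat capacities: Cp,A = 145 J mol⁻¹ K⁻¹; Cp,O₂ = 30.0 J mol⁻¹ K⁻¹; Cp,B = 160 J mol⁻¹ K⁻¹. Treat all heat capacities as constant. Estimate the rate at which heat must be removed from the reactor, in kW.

Q_out = 67.8 kW

Extent of reaction ξ = 0.538 × 2180 = 1172.8 mol/h
Reaction term: ξ·ΔH°_rxn = 1172.8 × -208 = -243950 kJ/h
Q = ΔH = -243950 kJ/h = -67.764 kW
Heat removed = 67.764 kW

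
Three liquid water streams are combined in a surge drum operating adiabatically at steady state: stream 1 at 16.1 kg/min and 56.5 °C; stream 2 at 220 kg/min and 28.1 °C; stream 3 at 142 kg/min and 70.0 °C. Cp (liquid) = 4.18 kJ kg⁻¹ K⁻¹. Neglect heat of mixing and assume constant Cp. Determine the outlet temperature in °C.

T_out = 45.0 °C

Energy balance with Q = 0: Σ ṁᵢCp,ᵢ(T_out − Tᵢ) = 0
T_out = Σ ṁᵢCp,ᵢTᵢ / Σ ṁᵢCp,ᵢ
      = 71192 / 1580.5 = 45.045 °C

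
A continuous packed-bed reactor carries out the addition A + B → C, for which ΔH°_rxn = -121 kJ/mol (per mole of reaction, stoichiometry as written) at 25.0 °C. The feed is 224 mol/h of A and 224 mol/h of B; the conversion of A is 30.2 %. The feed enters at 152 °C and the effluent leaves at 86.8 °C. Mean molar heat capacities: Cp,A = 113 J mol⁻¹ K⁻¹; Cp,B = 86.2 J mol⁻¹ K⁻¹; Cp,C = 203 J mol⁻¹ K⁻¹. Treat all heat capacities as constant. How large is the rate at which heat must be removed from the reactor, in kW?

Q_out = 3.08 kW

Extent of reaction ξ = 0.302 × 224 = 67.648 mol/h
Reaction term: ξ·ΔH°_rxn = 67.648 × -121 = -8185.4 kJ/h
Sensible, feed 152→25 °C: -5666.8 kJ/h
Outlet flows (mol/h): A 156.35, B 156.35, C 67.648
Sensible, products 25→86.8 °C: 2773.5 kJ/h
Q = ΔH = -11079 kJ/h = -3.0774 kW
Heat removed = 3.0774 kW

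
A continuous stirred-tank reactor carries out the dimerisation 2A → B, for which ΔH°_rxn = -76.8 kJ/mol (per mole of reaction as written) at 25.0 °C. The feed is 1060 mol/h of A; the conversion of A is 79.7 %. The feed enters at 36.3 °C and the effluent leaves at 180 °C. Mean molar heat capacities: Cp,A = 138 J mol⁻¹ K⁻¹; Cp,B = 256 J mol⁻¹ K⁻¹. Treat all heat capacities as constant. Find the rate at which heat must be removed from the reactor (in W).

Q_out = 3540 W

Extent of reaction ξ = 0.797 × 1060 / 2 = 422.41 mol/h
Reaction term: ξ·ΔH°_rxn = 422.41 × -76.8 = -32441 kJ/h
Sensible, feed 36.3→25 °C: -1653 kJ/h
Outlet flows (mol/h): A 215.18, B 422.41
Sensible, products 25→180 °C: 21364 kJ/h
Q = ΔH = -12730 kJ/h = -3.5361 kW
Heat removed = 3536.1 W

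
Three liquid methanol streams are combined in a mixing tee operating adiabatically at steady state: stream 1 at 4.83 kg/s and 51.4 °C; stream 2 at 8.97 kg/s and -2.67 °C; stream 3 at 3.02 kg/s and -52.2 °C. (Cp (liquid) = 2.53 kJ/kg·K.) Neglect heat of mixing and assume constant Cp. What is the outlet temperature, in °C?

T_out = 3.96 °C

Energy balance with Q = 0: Σ ṁᵢCp,ᵢ(T_out − Tᵢ) = 0
Σ ṁᵢCp,ᵢTᵢ = 4.83×2.53×51.4 + 8.97×2.53×-2.67 + 3.02×2.53×-52.2 = 168.67
Σ ṁᵢCp,ᵢ = 4.83×2.53 + 8.97×2.53 + 3.02×2.53 = 42.555
T_out = 168.67 / 42.555 = 3.9636 °C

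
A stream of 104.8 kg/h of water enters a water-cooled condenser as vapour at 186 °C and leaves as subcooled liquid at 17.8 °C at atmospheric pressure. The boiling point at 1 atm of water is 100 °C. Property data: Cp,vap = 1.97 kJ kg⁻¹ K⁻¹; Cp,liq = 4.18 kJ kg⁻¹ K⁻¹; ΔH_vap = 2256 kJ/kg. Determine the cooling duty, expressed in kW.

vapour 186→100 °C: -169.42 kJ/kg
condensation at 100 °C: -2256 kJ/kg
liquid 100→17.8 °C: -343.6 kJ/kg
Δh = -169.42 + -2256 + -343.6 = -2769 kJ/kg
Q = ṁ·Δh = 104.8 kg/h × -2769 kJ/kg = -290190 kJ/h
|Q| = 80.609 kW

Q_c = 80.6 kW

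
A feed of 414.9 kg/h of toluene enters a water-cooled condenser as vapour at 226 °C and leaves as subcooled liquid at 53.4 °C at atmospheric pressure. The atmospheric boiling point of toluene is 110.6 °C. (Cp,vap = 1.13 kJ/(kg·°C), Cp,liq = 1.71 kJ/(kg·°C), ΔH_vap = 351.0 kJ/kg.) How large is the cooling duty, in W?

vapour 226→110.6 °C: -130.4 kJ/kg
condensation at 110.6 °C: -351 kJ/kg
liquid 110.6→53.4 °C: -97.812 kJ/kg
Δh = -130.4 + -351 + -97.812 = -579.21 kJ/kg
Q = ṁ·Δh = 414.9 kg/h × -579.21 kJ/kg = -240320 kJ/h
|Q| = 66.754 kW = 66754 W

Q_c = 66800 W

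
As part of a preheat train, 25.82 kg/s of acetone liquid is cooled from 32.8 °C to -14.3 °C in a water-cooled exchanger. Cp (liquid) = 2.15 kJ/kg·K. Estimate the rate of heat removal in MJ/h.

Q = ṁ·Cp·ΔT = 25.82 × 2.15 × (-14.3 − 32.8) = -2614.7 kJ/s
Cooling duty = 9412.8 MJ/h

Q_c = 9410 MJ/h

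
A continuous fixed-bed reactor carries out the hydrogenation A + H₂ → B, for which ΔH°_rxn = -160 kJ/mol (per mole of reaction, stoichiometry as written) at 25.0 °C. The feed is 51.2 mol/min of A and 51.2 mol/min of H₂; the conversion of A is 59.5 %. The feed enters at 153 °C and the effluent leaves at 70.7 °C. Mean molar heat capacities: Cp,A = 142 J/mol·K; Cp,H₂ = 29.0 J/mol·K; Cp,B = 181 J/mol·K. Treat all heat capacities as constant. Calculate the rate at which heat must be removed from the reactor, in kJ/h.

Q_out = 335000 kJ/h

Extent of reaction ξ = 0.595 × 51.2 = 30.464 mol/min
Reaction term: ξ·ΔH°_rxn = 30.464 × -160 = -4874.2 kJ/min
Sensible, feed 153→25 °C: -1120.7 kJ/min
Outlet flows (mol/min): A 20.736, H₂ 20.736, B 30.464
Sensible, products 25→70.7 °C: 414.03 kJ/min
Q = ΔH = -5580.9 kJ/min = -93.015 kW
Heat removed = 334850 kJ/h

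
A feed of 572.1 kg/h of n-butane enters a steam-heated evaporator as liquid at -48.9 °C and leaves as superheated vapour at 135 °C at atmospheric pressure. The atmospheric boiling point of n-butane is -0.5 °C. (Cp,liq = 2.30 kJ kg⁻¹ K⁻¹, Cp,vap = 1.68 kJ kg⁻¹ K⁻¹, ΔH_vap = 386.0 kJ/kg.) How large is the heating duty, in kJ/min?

Q = 6910 kJ/min

liquid -48.9→-0.5 °C: 111.32 kJ/kg
vaporisation at -0.5 °C: 386 kJ/kg
vapour -0.5→135 °C: 227.64 kJ/kg
Δh = 111.32 + 386 + 227.64 = 724.96 kJ/kg
Q = ṁ·Δh = 572.1 kg/h × 724.96 kJ/kg = 414750 kJ/h
|Q| = 115.21 kW = 6912.5 kJ/min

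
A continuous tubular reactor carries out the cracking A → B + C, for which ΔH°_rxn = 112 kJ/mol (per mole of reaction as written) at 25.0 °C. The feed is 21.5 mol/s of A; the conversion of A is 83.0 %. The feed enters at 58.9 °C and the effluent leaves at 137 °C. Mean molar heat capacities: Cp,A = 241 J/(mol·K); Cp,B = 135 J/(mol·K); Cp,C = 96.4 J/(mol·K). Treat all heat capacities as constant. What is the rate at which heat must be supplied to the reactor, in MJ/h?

Q_in = 8580 MJ/h

Extent of reaction ξ = 0.830 × 21.5 = 17.845 mol/s
Reaction term: ξ·ΔH°_rxn = 17.845 × 112 = 1998.6 kJ/s
Sensible, feed 58.9→25 °C: -175.65 kJ/s
Outlet flows (mol/s): A 3.655, B 17.845, C 17.845
Sensible, products 25→137 °C: 561.14 kJ/s
Q = ΔH = 2384.1 kJ/s = 2384.1 kW
Heat supplied = 8582.9 MJ/h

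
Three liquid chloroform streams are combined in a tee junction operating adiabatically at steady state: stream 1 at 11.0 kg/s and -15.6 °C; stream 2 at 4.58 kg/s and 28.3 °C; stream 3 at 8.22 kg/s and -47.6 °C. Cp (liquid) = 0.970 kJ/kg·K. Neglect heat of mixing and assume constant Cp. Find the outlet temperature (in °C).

T_out = -18.2 °C

No heat crosses the boundary, so H_out = H_in.
Σ ṁᵢCp,ᵢTᵢ = 11.0×0.970×-15.6 + 4.58×0.970×28.3 + 8.22×0.970×-47.6 = -420.26
Σ ṁᵢCp,ᵢ = 11.0×0.970 + 4.58×0.970 + 8.22×0.970 = 23.086
T_out = -420.26 / 23.086 = -18.204 °C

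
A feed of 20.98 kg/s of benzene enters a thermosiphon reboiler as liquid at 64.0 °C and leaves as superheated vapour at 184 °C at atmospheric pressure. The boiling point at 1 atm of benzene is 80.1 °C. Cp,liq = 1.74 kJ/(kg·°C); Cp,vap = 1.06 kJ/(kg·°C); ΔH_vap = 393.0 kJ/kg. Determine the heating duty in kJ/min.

liquid 64.0→80.1 °C: 28.014 kJ/kg
vaporisation at 80.1 °C: 393 kJ/kg
vapour 80.1→184 °C: 110.13 kJ/kg
Δh = 28.014 + 393 + 110.13 = 531.15 kJ/kg
Q = ṁ·Δh = 20.98 kg/s × 531.15 kJ/kg = 11143 kJ/s
|Q| = 11143 kW = 668610 kJ/min

Q = 669000 kJ/min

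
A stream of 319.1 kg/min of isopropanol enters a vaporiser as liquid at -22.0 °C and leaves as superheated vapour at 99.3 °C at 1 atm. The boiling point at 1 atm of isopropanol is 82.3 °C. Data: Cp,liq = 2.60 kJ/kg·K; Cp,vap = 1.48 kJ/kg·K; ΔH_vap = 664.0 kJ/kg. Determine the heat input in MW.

liquid -22.0→82.3 °C: 271.18 kJ/kg
vaporisation at 82.3 °C: 664 kJ/kg
vapour 82.3→99.3 °C: 25.16 kJ/kg
Δh = 271.18 + 664 + 25.16 = 960.34 kJ/kg
Q = ṁ·Δh = 319.1 kg/min × 960.34 kJ/kg = 306440 kJ/min
|Q| = 5107.4 kW = 5.1074 MW

Q = 5.11 MW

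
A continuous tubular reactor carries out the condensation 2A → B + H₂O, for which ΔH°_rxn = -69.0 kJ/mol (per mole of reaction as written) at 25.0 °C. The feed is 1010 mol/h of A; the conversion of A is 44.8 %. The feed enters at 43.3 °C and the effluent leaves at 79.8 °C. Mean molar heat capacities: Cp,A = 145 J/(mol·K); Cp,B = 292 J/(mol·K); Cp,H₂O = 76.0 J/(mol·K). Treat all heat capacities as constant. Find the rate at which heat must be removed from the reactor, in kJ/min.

Extent of reaction ξ = 0.448 × 1010 / 2 = 226.24 mol/h
Reaction term: ξ·ΔH°_rxn = 226.24 × -69.0 = -15611 kJ/h
Sensible, feed 43.3→25 °C: -2680 kJ/h
Outlet flows (mol/h): A 557.52, B 226.24, H₂O 226.24
Sensible, products 25→79.8 °C: 8992.5 kJ/h
Q = ΔH = -9298.1 kJ/h = -2.5828 kW
Heat removed = 154.97 kJ/min

Q_out = 155 kJ/min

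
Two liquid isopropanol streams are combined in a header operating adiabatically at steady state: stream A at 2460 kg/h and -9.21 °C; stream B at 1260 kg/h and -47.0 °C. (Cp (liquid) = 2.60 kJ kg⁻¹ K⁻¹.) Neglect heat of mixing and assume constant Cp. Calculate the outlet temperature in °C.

No heat crosses the boundary, so H_out = H_in.
Σ ṁᵢCp,ᵢTᵢ = 2460×2.60×-9.21 + 1260×2.60×-47.0 = -212880
Σ ṁᵢCp,ᵢ = 2460×2.60 + 1260×2.60 = 9672
T_out = -212880 / 9672 = -22.01 °C

T_out = -22.0 °C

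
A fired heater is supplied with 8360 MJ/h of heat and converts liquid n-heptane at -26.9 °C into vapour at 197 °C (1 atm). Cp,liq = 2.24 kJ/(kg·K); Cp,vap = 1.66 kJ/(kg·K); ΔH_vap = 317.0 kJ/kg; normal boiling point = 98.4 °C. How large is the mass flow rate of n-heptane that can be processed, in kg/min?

Δh = 2.24×(98.4−-26.9) + 317.0 + 1.66×(197−98.4) = 761.35 kJ/kg
Q = 8360 MJ/h = 2322.2 kJ/s = 139330 kJ/min
ṁ = Q/Δh = 139330 / 761.35 = 183.01 kg/min

ṁ = 183 kg/min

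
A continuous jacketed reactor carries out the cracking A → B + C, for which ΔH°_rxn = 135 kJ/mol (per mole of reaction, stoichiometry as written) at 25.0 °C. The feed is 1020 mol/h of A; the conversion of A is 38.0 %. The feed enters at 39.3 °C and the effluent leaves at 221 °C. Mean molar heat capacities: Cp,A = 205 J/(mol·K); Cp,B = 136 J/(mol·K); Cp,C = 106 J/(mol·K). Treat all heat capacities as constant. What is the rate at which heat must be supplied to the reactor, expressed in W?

Extent of reaction ξ = 0.380 × 1020 = 387.6 mol/h
Reaction term: ξ·ΔH°_rxn = 387.6 × 135 = 52326 kJ/h
Sensible, feed 39.3→25 °C: -2990.1 kJ/h
Outlet flows (mol/h): A 632.4, B 387.6, C 387.6
Sensible, products 25→221 °C: 43794 kJ/h
Q = ΔH = 93130 kJ/h = 25.87 kW
Heat supplied = 25870 W

Q_in = 25900 W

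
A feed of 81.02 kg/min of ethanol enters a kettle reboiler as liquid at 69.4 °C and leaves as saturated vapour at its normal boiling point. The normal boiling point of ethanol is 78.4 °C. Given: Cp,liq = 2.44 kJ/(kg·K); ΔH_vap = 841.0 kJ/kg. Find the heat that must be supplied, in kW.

Q = 1170 kW

liquid 69.4→78.4 °C: 21.96 kJ/kg
vaporisation at 78.4 °C: 841 kJ/kg
Δh = 21.96 + 841 = 862.96 kJ/kg
Q = ṁ·Δh = 81.02 kg/min × 862.96 kJ/kg = 69917 kJ/min
|Q| = 1165.3 kW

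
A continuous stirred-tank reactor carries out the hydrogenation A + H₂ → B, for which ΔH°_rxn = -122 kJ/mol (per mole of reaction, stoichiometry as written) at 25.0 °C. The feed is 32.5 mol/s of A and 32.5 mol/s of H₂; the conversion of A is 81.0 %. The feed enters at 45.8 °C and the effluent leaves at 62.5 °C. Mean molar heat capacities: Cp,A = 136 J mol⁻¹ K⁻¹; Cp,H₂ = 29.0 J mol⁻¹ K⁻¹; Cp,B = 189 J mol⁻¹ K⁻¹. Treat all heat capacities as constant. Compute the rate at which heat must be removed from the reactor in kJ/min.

Extent of reaction ξ = 0.810 × 32.5 = 26.325 mol/s
Reaction term: ξ·ΔH°_rxn = 26.325 × -122 = -3211.7 kJ/s
Sensible, feed 45.8→25 °C: -111.54 kJ/s
Outlet flows (mol/s): A 6.175, H₂ 6.175, B 26.325
Sensible, products 25→62.5 °C: 224.79 kJ/s
Q = ΔH = -3098.4 kJ/s = -3098.4 kW
Heat removed = 185900 kJ/min

Q_out = 186000 kJ/min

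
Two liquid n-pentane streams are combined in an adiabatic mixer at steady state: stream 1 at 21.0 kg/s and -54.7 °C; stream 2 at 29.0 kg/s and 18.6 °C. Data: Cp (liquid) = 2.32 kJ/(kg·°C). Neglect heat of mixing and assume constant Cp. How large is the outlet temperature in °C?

No heat crosses the boundary, so H_out = H_in.
T_out = Σ ṁᵢCp,ᵢTᵢ / Σ ṁᵢCp,ᵢ
      = -1413.6 / 116 = -12.186 °C

T_out = -12.2 °C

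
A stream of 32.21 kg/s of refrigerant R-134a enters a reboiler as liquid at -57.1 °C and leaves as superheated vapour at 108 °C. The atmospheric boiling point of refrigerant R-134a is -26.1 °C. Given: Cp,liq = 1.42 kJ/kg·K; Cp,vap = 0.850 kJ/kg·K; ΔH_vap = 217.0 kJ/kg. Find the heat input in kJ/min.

liquid -57.1→-26.1 °C: 44.02 kJ/kg
vaporisation at -26.1 °C: 217 kJ/kg
vapour -26.1→108 °C: 113.98 kJ/kg
Δh = 44.02 + 217 + 113.98 = 375 kJ/kg
Q = ṁ·Δh = 32.21 kg/s × 375 kJ/kg = 12079 kJ/s
|Q| = 12079 kW = 724730 kJ/min

Q = 725000 kJ/min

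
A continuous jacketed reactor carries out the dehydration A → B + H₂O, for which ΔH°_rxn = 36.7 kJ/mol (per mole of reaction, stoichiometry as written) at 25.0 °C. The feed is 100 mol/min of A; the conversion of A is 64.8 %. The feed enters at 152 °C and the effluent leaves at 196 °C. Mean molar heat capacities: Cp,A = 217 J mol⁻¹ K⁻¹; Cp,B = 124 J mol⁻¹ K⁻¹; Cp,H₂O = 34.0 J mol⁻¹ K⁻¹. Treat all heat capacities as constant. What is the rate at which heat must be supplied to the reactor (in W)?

Extent of reaction ξ = 0.648 × 100 = 64.8 mol/min
Reaction term: ξ·ΔH°_rxn = 64.8 × 36.7 = 2378.2 kJ/min
Sensible, feed 152→25 °C: -2755.9 kJ/min
Outlet flows (mol/min): A 35.2, B 64.8, H₂O 64.8
Sensible, products 25→196 °C: 3056.9 kJ/min
Q = ΔH = 2679.2 kJ/min = 44.653 kW
Heat supplied = 44653 W

Q_in = 44700 W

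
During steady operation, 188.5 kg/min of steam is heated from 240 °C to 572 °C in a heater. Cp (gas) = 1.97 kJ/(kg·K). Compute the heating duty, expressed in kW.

Q = ṁ·Cp·ΔT = 188.5 × 1.97 × (572 − 240) = 123290 kJ/min
Converting: 123290 / 60 s = 2054.8 kW

Q = 2050 kW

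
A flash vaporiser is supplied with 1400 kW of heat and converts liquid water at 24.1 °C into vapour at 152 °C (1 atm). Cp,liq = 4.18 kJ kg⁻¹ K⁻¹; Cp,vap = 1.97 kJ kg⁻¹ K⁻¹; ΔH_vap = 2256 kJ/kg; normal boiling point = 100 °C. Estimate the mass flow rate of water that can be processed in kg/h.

ṁ = 1880 kg/h

Δh = 4.18×(100−24.1) + 2256 + 1.97×(152−100) = 2675.7 kJ/kg
Q = 1400 kW = 1400 kJ/s = 5.04e+06 kJ/h
ṁ = Q/Δh = 5.04e+06 / 2675.7 = 1883.6 kg/h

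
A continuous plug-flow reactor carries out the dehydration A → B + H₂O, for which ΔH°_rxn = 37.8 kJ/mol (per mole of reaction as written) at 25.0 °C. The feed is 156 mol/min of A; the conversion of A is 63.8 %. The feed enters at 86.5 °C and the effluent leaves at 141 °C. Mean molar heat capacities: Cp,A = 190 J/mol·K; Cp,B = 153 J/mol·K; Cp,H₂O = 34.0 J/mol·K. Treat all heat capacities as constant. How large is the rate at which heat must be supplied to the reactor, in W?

Extent of reaction ξ = 0.638 × 156 = 99.528 mol/min
Reaction term: ξ·ΔH°_rxn = 99.528 × 37.8 = 3762.2 kJ/min
Sensible, feed 86.5→25 °C: -1822.9 kJ/min
Outlet flows (mol/min): A 56.472, B 99.528, H₂O 99.528
Sensible, products 25→141 °C: 3403.6 kJ/min
Q = ΔH = 5342.9 kJ/min = 89.048 kW
Heat supplied = 89048 W

Q_in = 89000 W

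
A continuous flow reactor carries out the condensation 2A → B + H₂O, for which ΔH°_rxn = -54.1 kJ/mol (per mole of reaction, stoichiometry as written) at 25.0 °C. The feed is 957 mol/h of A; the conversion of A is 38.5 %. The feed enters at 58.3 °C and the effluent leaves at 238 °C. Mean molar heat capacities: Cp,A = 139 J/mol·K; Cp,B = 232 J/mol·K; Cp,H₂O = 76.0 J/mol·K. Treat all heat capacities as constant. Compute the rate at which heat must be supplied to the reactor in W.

Q_in = 4200 W

Extent of reaction ξ = 0.385 × 957 / 2 = 184.22 mol/h
Reaction term: ξ·ΔH°_rxn = 184.22 × -54.1 = -9966.4 kJ/h
Sensible, feed 58.3→25 °C: -4429.7 kJ/h
Outlet flows (mol/h): A 588.56, B 184.22, H₂O 184.22
Sensible, products 25→238 °C: 29511 kJ/h
Q = ΔH = 15115 kJ/h = 4.1986 kW
Heat supplied = 4198.6 W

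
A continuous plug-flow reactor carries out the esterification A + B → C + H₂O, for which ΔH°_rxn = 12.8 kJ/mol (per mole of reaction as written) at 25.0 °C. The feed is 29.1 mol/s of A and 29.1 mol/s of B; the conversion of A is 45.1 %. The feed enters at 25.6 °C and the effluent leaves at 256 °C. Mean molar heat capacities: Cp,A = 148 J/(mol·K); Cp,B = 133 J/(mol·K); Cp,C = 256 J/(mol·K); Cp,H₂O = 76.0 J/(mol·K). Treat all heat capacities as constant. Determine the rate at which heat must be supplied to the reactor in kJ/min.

Q_in = 132000 kJ/min

Extent of reaction ξ = 0.451 × 29.1 = 13.124 mol/s
Reaction term: ξ·ΔH°_rxn = 13.124 × 12.8 = 167.99 kJ/s
Sensible, feed 25.6→25 °C: -4.9063 kJ/s
Outlet flows (mol/s): A 15.976, B 15.976, C 13.124, H₂O 13.124
Sensible, products 25→256 °C: 2043.5 kJ/s
Q = ΔH = 2206.6 kJ/s = 2206.6 kW
Heat supplied = 132400 kJ/min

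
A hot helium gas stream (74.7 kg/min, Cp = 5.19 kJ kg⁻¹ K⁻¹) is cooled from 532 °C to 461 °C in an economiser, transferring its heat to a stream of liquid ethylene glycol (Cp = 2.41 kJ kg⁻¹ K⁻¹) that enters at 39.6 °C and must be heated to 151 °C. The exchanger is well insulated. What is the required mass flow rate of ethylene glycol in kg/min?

Heat released by hot stream: Q = 74.7 × 5.19 × (532 − 461) = 27526 kJ/min
Energy balance on cold side (adiabatic exchanger): Q = ṁ_c·Cp_c·(T_c,out − T_c,in)
ṁ_c = 27526 / [2.41 × (151 − 39.6)] = 102.53 kg/min

ṁ_c = 103 kg/min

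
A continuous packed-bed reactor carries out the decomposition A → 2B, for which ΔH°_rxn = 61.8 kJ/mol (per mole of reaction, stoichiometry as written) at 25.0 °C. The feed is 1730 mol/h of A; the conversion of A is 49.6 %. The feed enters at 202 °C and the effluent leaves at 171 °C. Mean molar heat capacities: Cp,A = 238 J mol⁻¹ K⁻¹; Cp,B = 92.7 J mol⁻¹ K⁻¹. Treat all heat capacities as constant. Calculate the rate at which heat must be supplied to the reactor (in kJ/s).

Extent of reaction ξ = 0.496 × 1730 = 858.08 mol/h
Reaction term: ξ·ΔH°_rxn = 858.08 × 61.8 = 53029 kJ/h
Sensible, feed 202→25 °C: -72878 kJ/h
Outlet flows (mol/h): A 871.92, B 1716.2
Sensible, products 25→171 °C: 53524 kJ/h
Q = ΔH = 33676 kJ/h = 9.3544 kW
Heat supplied = 9.3544 kJ/s

Q_in = 9.35 kJ/s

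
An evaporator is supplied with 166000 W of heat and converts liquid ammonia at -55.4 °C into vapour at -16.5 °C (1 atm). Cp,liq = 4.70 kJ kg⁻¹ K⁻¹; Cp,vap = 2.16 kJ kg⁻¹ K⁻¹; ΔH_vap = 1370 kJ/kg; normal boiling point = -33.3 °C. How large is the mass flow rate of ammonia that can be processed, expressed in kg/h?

ṁ = 396 kg/h

Δh = 4.70×(-33.3−-55.4) + 1370 + 2.16×(-16.5−-33.3) = 1510.2 kJ/kg
Q = 166000 W = 166 kJ/s = 597600 kJ/h
ṁ = Q/Δh = 597600 / 1510.2 = 395.72 kg/h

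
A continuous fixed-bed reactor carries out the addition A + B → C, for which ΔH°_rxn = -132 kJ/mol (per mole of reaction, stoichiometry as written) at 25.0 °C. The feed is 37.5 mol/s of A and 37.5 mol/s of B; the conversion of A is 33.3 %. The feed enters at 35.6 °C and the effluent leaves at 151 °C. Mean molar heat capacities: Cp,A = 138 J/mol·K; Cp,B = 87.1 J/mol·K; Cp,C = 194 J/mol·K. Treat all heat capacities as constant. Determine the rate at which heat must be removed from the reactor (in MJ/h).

Extent of reaction ξ = 0.333 × 37.5 = 12.488 mol/s
Reaction term: ξ·ΔH°_rxn = 12.488 × -132 = -1648.4 kJ/s
Sensible, feed 35.6→25 °C: -89.477 kJ/s
Outlet flows (mol/s): A 25.012, B 25.012, C 12.488
Sensible, products 25→151 °C: 1014.7 kJ/s
Q = ΔH = -723.16 kJ/s = -723.16 kW
Heat removed = 2603.4 MJ/h

Q_out = 2600 MJ/h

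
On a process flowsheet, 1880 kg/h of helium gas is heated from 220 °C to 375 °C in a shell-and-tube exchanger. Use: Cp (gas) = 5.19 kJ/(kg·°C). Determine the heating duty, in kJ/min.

Q = 25200 kJ/min

Q = ṁ·Cp·ΔT = 1880 × 5.19 × (375 − 220) = 1.5124e+06 kJ/h
Converting: 1.5124e+06 / 3600 s = 420.1 kW
Heating duty = 25206 kJ/min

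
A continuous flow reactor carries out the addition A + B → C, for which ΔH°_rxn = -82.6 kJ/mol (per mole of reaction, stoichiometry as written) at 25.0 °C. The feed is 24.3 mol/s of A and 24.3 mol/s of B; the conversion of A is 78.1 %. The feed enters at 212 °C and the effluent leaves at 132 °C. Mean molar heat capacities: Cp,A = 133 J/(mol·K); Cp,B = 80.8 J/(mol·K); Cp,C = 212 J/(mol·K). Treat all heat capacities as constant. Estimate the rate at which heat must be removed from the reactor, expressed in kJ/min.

Extent of reaction ξ = 0.781 × 24.3 = 18.978 mol/s
Reaction term: ξ·ΔH°_rxn = 18.978 × -82.6 = -1567.6 kJ/s
Sensible, feed 212→25 °C: -971.53 kJ/s
Outlet flows (mol/s): A 5.3217, B 5.3217, C 18.978
Sensible, products 25→132 °C: 552.25 kJ/s
Q = ΔH = -1986.9 kJ/s = -1986.9 kW
Heat removed = 119210 kJ/min

Q_out = 119000 kJ/min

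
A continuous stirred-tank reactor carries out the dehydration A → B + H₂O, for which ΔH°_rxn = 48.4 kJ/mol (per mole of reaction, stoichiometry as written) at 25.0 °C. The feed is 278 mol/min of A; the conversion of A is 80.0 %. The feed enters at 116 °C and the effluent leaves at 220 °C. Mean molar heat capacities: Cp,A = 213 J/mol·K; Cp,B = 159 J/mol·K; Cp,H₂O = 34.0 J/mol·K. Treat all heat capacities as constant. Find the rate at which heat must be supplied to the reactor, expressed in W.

Extent of reaction ξ = 0.800 × 278 = 222.4 mol/min
Reaction term: ξ·ΔH°_rxn = 222.4 × 48.4 = 10764 kJ/min
Sensible, feed 116→25 °C: -5388.5 kJ/min
Outlet flows (mol/min): A 55.6, B 222.4, H₂O 222.4
Sensible, products 25→220 °C: 10679 kJ/min
Q = ΔH = 16055 kJ/min = 267.58 kW
Heat supplied = 267580 W

Q_in = 268000 W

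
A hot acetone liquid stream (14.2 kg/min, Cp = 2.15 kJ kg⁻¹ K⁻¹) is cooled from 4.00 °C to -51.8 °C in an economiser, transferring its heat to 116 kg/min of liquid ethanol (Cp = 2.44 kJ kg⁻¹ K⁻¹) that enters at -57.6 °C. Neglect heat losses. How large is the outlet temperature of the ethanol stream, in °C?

T_c,out = -51.6 °C

Heat released by hot stream: Q = 14.2 × 2.15 × (4.00 − -51.8) = 1703.6 kJ/min
Energy balance on cold side (adiabatic exchanger): Q = ṁ_c·Cp_c·(T_c,out − T_c,in)
T_c,out = -57.6 + 1703.6/(116 × 2.44) = -51.581 °C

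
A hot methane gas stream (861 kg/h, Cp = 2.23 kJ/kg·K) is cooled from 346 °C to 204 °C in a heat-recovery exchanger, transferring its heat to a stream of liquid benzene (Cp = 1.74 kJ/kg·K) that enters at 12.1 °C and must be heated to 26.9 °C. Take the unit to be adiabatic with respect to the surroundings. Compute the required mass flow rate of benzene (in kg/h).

Heat released by hot stream: Q = 861 × 2.23 × (346 − 204) = 272640 kJ/h
Energy balance on cold side (adiabatic exchanger): Q = ṁ_c·Cp_c·(T_c,out − T_c,in)
ṁ_c = 272640 / [1.74 × (26.9 − 12.1)] = 10587 kg/h

ṁ_c = 10600 kg/h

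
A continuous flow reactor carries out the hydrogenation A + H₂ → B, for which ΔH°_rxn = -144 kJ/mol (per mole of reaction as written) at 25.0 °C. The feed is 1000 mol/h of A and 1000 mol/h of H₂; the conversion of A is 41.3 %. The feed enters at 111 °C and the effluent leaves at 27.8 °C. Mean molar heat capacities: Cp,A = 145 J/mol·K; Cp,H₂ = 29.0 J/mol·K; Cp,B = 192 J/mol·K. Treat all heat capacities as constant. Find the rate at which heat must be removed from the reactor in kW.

Extent of reaction ξ = 0.413 × 1000 = 413 mol/h
Reaction term: ξ·ΔH°_rxn = 413 × -144 = -59472 kJ/h
Sensible, feed 111→25 °C: -14964 kJ/h
Outlet flows (mol/h): A 587, H₂ 587, B 413
Sensible, products 25→27.8 °C: 508.02 kJ/h
Q = ΔH = -73928 kJ/h = -20.536 kW
Heat removed = 20.536 kW

Q_out = 20.5 kW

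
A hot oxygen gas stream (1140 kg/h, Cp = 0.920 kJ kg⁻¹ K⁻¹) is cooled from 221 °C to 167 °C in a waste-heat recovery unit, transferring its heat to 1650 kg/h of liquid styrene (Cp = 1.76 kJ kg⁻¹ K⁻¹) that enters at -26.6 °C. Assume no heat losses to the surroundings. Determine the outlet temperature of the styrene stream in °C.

T_c,out = -7.10 °C

Heat released by hot stream: Q = 1140 × 0.920 × (221 − 167) = 56635 kJ/h
Energy balance on cold side (adiabatic exchanger): Q = ṁ_c·Cp_c·(T_c,out − T_c,in)
T_c,out = -26.6 + 56635/(1650 × 1.76) = -7.0975 °C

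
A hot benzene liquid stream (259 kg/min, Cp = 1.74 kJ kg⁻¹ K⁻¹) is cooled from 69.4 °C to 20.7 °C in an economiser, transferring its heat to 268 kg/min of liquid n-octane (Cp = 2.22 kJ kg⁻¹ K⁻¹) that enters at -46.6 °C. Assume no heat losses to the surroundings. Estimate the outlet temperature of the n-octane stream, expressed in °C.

Heat released by hot stream: Q = 259 × 1.74 × (69.4 − 20.7) = 21947 kJ/min
Energy balance on cold side (adiabatic exchanger): Q = ṁ_c·Cp_c·(T_c,out − T_c,in)
T_c,out = -46.6 + 21947/(268 × 2.22) = -9.7116 °C

T_c,out = -9.71 °C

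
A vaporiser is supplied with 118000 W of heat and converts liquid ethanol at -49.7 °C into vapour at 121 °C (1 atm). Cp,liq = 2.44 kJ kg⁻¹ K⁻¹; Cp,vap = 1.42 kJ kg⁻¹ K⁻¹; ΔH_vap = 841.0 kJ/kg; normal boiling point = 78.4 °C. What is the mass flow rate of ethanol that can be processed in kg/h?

ṁ = 350 kg/h

Δh = 2.44×(78.4−-49.7) + 841.0 + 1.42×(121−78.4) = 1214.1 kJ/kg
Q = 118000 W = 118 kJ/s = 424800 kJ/h
ṁ = Q/Δh = 424800 / 1214.1 = 349.9 kg/h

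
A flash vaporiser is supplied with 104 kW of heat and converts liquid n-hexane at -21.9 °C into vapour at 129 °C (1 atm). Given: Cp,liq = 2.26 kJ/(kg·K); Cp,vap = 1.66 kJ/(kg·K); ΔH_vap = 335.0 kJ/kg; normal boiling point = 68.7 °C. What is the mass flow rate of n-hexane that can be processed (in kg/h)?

ṁ = 585 kg/h

Δh = 2.26×(68.7−-21.9) + 335.0 + 1.66×(129−68.7) = 639.85 kJ/kg
Q = 104 kW = 104 kJ/s = 374400 kJ/h
ṁ = Q/Δh = 374400 / 639.85 = 585.13 kg/h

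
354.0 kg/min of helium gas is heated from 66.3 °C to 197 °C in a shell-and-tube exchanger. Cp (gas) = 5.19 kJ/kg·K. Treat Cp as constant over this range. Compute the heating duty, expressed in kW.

Q = ṁ·Cp·ΔT = 354.0 × 5.19 × (197 − 66.3) = 240130 kJ/min
Converting: 240130 / 60 s = 4002.2 kW

Q = 4000 kW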